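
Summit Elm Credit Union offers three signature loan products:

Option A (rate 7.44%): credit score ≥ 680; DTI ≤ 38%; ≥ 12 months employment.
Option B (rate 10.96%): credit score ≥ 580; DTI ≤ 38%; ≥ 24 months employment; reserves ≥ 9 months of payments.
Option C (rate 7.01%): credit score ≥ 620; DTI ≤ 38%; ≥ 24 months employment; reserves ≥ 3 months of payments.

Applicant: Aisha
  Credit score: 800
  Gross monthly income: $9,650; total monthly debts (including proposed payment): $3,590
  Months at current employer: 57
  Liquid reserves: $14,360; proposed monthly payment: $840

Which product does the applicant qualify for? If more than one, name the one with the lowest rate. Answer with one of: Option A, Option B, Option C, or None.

Option C

DTI = 3,590/9,650 = 37.2%.
Reserves = 14,360/840 = 17.1 months.
Option A: score 800 ≥ 680; DTI 37.2% ≤ 38%; employment 57 ≥ 12 mo → qualifies.
Option B: score 800 ≥ 580; DTI 37.2% ≤ 38%; employment 57 ≥ 24 mo; reserves 17.1 ≥ 9 mo → qualifies.
Option C: score 800 ≥ 620; DTI 37.2% ≤ 38%; employment 57 ≥ 24 mo; reserves 17.1 ≥ 3 mo → qualifies.
Qualifying: Option A, Option B, Option C. Lowest rate is 7.01% → Option C.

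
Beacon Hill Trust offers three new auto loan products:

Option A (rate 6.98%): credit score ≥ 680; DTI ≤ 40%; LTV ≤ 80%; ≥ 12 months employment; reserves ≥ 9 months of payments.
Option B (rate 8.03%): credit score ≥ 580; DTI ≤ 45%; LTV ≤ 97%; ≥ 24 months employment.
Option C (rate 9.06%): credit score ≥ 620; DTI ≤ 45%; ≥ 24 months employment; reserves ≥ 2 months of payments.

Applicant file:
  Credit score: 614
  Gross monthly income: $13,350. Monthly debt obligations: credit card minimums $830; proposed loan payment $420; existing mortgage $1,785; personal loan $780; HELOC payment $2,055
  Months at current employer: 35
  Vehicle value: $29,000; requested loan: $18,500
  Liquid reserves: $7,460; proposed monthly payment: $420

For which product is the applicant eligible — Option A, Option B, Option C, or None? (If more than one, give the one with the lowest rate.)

Total debts = (830 + 420 + 1,785 + 780 + 2,055) = 5,870; DTI = 5,870/13,350 = 44%.
LTV = 18,500/29,000 = 63.8%.
Reserves = 7,460/420 = 17.8 months.
Option A: score 614 < 680; DTI 44% > 40%; LTV 63.8% ≤ 80%; employment 35 ≥ 12 mo; reserves 17.8 ≥ 9 mo → does not qualify.
Option B: score 614 ≥ 580; DTI 44% ≤ 45%; LTV 63.8% ≤ 97%; employment 35 ≥ 24 mo → qualifies.
Option C: score 614 < 620; DTI 44% ≤ 45%; employment 35 ≥ 24 mo; reserves 17.8 ≥ 2 mo → does not qualify.

Option B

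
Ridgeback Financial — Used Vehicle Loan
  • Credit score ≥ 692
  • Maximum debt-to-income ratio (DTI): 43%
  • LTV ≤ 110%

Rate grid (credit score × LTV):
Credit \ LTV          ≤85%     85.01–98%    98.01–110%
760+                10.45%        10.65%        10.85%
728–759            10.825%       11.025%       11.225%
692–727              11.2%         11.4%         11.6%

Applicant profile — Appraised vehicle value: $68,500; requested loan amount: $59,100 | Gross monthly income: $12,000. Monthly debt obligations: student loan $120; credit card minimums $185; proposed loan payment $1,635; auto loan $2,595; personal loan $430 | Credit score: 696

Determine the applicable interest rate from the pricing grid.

Credit score 696 ≥ 692; Total monthly debts = (120 + 185 + 1,635 + 2,595 + 430) = 4,965. DTI: 4,965 ÷ 12,000 = 41.4%, within the 43% cap
LTV = 59,100/68,500 = 86.3% ≤ 110%
Score 696 is in the 692–727 band; LTV 86.3% is in the 85.01–98% band → 11.4%.

11.4%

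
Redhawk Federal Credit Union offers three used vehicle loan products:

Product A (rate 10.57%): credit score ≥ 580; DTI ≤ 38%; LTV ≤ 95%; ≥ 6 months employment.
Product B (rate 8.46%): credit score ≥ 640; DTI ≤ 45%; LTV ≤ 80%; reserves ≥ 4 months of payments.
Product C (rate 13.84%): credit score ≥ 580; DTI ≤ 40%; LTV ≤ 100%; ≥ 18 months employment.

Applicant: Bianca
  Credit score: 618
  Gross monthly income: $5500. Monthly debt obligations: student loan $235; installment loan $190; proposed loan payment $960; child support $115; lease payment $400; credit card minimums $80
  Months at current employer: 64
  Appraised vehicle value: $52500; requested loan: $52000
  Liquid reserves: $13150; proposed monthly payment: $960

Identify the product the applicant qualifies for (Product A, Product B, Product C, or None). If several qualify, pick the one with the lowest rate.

Product C

Total debts = (235 + 190 + 960 + 115 + 400 + 80) = 1,980; DTI = 1,980/5,500 = 36%.
LTV = 52,000/52,500 = 99%.
Reserves = 13,150/960 = 13.7 months.
Product A: score 618 ≥ 580; DTI 36% ≤ 38%; LTV 99% > 95%; employment 64 ≥ 6 mo → does not qualify.
Product B: score 618 < 640; DTI 36% ≤ 45%; LTV 99% > 80%; reserves 13.7 ≥ 4 mo → does not qualify.
Product C: score 618 ≥ 580; DTI 36% ≤ 40%; LTV 99% ≤ 100%; employment 64 ≥ 18 mo → qualifies.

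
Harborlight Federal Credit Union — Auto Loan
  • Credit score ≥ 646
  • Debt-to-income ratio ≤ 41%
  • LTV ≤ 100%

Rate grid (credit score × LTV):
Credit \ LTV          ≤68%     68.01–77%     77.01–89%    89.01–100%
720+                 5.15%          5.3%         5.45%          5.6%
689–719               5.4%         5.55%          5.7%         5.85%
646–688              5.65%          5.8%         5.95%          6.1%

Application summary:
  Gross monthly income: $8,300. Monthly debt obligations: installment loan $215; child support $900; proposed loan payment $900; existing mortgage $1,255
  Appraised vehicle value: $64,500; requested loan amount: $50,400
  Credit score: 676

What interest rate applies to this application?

Credit score 676 ≥ 646; Total monthly debts = (215 + 900 + 900 + 1,255) = 3,270. DTI = 3,270/8,300 = 39.4% ≤ 41%
Loan-to-value = 50,400/64,500 = 78.1% — pass (100% max)
Credit 676 → row 646–688; LTV 78.1% → column 77.01–89%. Grid cell → 5.95%.

5.95%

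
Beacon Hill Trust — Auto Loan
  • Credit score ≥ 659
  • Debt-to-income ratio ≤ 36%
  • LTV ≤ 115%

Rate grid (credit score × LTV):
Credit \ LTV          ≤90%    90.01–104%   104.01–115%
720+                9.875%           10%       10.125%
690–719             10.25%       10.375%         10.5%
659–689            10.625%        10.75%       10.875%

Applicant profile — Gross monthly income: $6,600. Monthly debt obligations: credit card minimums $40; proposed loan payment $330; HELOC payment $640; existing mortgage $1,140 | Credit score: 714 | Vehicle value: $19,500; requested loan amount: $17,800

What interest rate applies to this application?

10.375%

Credit score 714 ≥ 659; Total monthly debts = (40 + 330 + 640 + 1,140) = 2,150. DTI: 2,150 ÷ 6,600 = 32.6%, within the 36% cap
LTV = 17,800/19,500 = 91.3% ≤ 115%
Credit 714 → row 690–719; LTV 91.3% → column 90.01–104%. Grid cell → 10.375%.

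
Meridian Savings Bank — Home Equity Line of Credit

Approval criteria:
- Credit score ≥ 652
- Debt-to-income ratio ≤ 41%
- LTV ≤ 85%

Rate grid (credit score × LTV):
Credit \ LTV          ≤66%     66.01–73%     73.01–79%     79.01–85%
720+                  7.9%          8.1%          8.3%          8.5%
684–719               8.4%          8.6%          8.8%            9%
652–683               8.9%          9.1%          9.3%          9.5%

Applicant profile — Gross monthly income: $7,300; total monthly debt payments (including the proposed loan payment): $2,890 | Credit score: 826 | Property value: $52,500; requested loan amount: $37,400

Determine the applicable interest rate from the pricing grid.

Credit score 826 ≥ 652; DTI: 2,890 ÷ 7,300 = 39.6%, within the 41% cap
Loan-to-value = 37,400/52,500 = 71.2% — pass (85% max)
Row: 826 falls in 720+. Column: 71.2% falls in 66.01–73%. Rate = 8.1%.

8.1%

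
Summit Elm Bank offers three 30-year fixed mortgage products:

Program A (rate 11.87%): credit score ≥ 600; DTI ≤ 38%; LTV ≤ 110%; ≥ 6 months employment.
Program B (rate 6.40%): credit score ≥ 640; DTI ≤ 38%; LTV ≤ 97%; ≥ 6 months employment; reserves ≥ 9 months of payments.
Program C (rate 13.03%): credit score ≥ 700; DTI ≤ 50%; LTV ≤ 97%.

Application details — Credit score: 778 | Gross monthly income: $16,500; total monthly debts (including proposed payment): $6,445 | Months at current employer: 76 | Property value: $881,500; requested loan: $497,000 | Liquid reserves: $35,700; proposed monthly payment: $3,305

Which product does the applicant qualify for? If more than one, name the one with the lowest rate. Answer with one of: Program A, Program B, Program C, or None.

Program C

DTI = 6,445/16,500 = 39.1%.
LTV = 497,000/881,500 = 56.4%.
Reserves = 35,700/3,305 = 10.8 months.
Program A: score 778 ≥ 600; DTI 39.1% > 38%; LTV 56.4% ≤ 110%; employment 76 ≥ 6 mo → does not qualify.
Program B: score 778 ≥ 640; DTI 39.1% > 38%; LTV 56.4% ≤ 97%; employment 76 ≥ 6 mo; reserves 10.8 ≥ 9 mo → does not qualify.
Program C: score 778 ≥ 700; DTI 39.1% ≤ 50%; LTV 56.4% ≤ 97% → qualifies.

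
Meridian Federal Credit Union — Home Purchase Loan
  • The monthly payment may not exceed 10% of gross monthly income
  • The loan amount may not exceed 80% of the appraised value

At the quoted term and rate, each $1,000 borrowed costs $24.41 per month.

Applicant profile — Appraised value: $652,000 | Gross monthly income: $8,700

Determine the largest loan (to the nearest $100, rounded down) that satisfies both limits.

$35,600

Payment cap: 10% × $8,700 = $870/month.
At $24.41 per $1,000, that supports 870/24.41 × 1,000 ≈ $35,641 → $35,600.
LTV cap: 80% × $652,000 = $521,600 → $521,600.
Binding constraint: payment-to-income.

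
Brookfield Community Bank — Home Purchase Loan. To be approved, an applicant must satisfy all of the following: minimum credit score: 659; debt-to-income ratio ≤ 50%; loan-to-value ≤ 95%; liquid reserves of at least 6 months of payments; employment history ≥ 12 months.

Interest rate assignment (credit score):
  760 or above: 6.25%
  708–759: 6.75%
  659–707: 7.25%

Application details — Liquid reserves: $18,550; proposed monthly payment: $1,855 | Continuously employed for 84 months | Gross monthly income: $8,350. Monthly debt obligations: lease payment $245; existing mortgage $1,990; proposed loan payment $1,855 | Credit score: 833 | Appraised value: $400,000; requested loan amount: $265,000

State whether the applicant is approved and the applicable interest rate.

Credit score 833 ≥ 659 (meets minimum)
Employment 84 ≥ 12 months
Total monthly debts = (245 + 1,990 + 1,855) = 4,090. Debt-to-income = 4,090/8,350 = 49% — meets 50% limit
Liquid reserves cover 18,550/1,855 = 10.0 months — ≥ 6 required
Loan-to-value = 265,000/400,000 = 66.2% — pass (95% max)
All requirements met. Score 833 falls in the 760 or above tier → 6.25%.

Approved at 6.25%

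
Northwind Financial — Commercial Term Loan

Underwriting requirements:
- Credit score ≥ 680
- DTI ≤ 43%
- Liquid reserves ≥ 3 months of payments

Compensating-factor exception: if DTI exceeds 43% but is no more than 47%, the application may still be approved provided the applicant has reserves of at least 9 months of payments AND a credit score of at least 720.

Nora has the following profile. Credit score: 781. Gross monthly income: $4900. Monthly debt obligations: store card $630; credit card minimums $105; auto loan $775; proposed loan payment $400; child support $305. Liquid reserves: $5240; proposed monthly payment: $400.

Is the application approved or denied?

Approved

Credit score 781 ≥ 680 (meets base)
Total debts = (630 + 105 + 775 + 400 + 305) = 2,215. DTI = 2,215/4,900 = 45.2% > 43% — standard DTI limit exceeded.
Reserves = 5,240/400 = 13.1 months ≥ 3
45.2% falls in the override range (43%–47%), so the compensating-factor test applies.
Override check — reserves: 13.1 mo (ok); score: 781 (ok).
Both compensating conditions met → exception applies.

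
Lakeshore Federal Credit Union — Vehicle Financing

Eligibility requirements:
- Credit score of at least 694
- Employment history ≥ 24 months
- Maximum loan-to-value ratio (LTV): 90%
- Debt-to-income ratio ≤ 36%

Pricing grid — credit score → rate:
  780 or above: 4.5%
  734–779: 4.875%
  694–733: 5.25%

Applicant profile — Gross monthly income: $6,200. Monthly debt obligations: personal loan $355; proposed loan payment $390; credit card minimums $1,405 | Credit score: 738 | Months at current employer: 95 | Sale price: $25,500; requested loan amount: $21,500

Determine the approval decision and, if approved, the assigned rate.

Approved at 4.875%

Credit score 738 ≥ 694 (meets minimum)
Total monthly debts = (355 + 390 + 1,405) = 2,150. DTI = 2,150/6,200 = 34.7% ≤ 36%
Employment 95 ≥ 24 months
Loan-to-value = 21,500/25,500 = 84.3% — pass (90% max)
All requirements met. Score 738 falls in the 734–779 tier → 4.875%.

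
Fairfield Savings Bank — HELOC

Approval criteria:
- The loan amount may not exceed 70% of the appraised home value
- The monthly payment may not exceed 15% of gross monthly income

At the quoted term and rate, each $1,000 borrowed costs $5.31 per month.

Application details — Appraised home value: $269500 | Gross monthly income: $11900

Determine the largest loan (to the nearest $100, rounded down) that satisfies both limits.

$188,600

Payment cap: 15% × $11,900 = $1,785/month.
At $5.31 per $1,000, that supports 1,785/5.31 × 1,000 ≈ $336,158 → $336,100.
LTV cap: 70% × $269,500 = $188,650 → $188,600.
Binding constraint: loan-to-value.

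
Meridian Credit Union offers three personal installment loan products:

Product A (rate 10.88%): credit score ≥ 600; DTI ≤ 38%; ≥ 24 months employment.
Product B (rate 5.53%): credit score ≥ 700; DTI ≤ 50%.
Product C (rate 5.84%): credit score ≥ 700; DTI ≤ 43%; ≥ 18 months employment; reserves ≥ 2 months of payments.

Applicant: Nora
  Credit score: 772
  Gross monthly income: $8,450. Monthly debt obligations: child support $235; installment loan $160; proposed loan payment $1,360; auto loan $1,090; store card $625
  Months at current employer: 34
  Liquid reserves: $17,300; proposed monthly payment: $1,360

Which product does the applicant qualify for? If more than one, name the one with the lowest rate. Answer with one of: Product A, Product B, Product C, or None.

Total debts = (235 + 160 + 1,360 + 1,090 + 625) = 3,470; DTI = 3,470/8,450 = 41.1%.
Reserves = 17,300/1,360 = 12.7 months.
Product A: score 772 ≥ 600; DTI 41.1% > 38%; employment 34 ≥ 24 mo → does not qualify.
Product B: score 772 ≥ 700; DTI 41.1% ≤ 50% → qualifies.
Product C: score 772 ≥ 700; DTI 41.1% ≤ 43%; employment 34 ≥ 18 mo; reserves 12.7 ≥ 2 mo → qualifies.
Qualifying: Product B, Product C. Lowest rate is 5.53% → Product B.

Product B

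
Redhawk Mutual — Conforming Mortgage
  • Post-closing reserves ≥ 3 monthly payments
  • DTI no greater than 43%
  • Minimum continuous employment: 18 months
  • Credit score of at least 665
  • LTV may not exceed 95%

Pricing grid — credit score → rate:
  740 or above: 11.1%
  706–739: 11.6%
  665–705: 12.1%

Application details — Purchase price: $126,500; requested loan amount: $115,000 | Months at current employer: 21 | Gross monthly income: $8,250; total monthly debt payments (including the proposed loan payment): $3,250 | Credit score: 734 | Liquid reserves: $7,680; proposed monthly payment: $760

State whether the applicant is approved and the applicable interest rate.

Approved at 11.6%

Credit score 734 ≥ 665 (meets minimum)
LTV = 115,000/126,500 = 90.9% ≤ 95%
Reserves: 7,680 ÷ 760 = 10.1 months (meets 3-month minimum)
Debt-to-income = 3,250/8,250 = 39.4% — meets 43% limit
Employment 21 ≥ 18 months
All requirements met. Score 734 falls in the 706–739 tier → 11.6%.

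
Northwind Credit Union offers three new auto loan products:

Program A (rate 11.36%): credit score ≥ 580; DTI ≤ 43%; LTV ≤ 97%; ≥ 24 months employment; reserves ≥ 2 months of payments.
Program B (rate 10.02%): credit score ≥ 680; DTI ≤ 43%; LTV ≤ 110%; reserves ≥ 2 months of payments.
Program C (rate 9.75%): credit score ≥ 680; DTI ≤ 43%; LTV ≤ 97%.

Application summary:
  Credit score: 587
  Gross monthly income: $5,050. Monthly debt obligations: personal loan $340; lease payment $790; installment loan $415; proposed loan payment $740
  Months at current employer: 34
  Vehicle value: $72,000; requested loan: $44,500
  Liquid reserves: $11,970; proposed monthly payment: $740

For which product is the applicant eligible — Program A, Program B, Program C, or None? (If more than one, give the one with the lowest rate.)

Total debts = (340 + 790 + 415 + 740) = 2,285; DTI = 2,285/5,050 = 45.2%.
LTV = 44,500/72,000 = 61.8%.
Reserves = 11,970/740 = 16.2 months.
Program A: score 587 ≥ 580; DTI 45.2% > 43%; LTV 61.8% ≤ 97%; employment 34 ≥ 24 mo; reserves 16.2 ≥ 2 mo → does not qualify.
Program B: score 587 < 680; DTI 45.2% > 43%; LTV 61.8% ≤ 110%; reserves 16.2 ≥ 2 mo → does not qualify.
Program C: score 587 < 680; DTI 45.2% > 43%; LTV 61.8% ≤ 97% → does not qualify.

None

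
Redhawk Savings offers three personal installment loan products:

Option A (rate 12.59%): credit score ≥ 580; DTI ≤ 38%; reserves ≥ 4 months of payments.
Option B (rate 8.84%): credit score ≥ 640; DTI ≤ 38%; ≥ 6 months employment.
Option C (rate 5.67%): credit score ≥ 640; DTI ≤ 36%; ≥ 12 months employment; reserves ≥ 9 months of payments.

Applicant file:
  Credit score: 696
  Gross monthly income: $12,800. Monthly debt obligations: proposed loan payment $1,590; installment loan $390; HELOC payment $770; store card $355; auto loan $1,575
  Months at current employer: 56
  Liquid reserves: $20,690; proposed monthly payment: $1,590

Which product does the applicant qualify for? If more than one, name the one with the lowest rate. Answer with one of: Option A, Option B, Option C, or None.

Option B

Total debts = (1,590 + 390 + 770 + 355 + 1,575) = 4,680; DTI = 4,680/12,800 = 36.6%.
Reserves = 20,690/1,590 = 13.0 months.
Option A: score 696 ≥ 580; DTI 36.6% ≤ 38%; reserves 13.0 ≥ 4 mo → qualifies.
Option B: score 696 ≥ 640; DTI 36.6% ≤ 38%; employment 56 ≥ 6 mo → qualifies.
Option C: score 696 ≥ 640; DTI 36.6% > 36%; employment 56 ≥ 12 mo; reserves 13.0 ≥ 9 mo → does not qualify.
Qualifying: Option A, Option B. Lowest rate is 8.84% → Option B.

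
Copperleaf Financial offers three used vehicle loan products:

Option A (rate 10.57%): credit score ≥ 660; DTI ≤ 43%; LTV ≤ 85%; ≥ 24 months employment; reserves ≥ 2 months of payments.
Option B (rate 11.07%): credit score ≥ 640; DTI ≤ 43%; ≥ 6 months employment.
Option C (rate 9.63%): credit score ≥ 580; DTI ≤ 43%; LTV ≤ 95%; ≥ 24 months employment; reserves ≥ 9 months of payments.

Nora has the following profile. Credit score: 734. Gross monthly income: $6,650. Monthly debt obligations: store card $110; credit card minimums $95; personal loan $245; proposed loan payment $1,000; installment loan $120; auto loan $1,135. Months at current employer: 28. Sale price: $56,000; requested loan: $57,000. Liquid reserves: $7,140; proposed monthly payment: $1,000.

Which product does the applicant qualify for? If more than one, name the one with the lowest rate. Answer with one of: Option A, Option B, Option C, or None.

Option B

Total debts = (110 + 95 + 245 + 1,000 + 120 + 1,135) = 2,705; DTI = 2,705/6,650 = 40.7%.
LTV = 57,000/56,000 = 101.8%.
Reserves = 7,140/1,000 = 7.1 months.
Option A: score 734 ≥ 660; DTI 40.7% ≤ 43%; LTV 101.8% > 85%; employment 28 ≥ 24 mo; reserves 7.1 ≥ 2 mo → does not qualify.
Option B: score 734 ≥ 640; DTI 40.7% ≤ 43%; employment 28 ≥ 6 mo → qualifies.
Option C: score 734 ≥ 580; DTI 40.7% ≤ 43%; LTV 101.8% > 95%; employment 28 ≥ 24 mo; reserves 7.1 < 9 mo → does not qualify.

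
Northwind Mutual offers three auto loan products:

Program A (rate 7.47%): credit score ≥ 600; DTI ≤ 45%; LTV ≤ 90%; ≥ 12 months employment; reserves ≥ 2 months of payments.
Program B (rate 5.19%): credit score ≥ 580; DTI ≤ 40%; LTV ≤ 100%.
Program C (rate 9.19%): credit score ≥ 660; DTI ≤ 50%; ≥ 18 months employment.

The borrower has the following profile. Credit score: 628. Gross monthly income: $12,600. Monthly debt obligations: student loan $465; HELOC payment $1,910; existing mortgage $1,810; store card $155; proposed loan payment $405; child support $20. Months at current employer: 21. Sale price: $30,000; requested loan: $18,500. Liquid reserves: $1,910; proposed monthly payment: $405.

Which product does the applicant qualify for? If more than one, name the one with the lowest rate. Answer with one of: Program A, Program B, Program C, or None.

Total debts = (465 + 1,910 + 1,810 + 155 + 405 + 20) = 4,765; DTI = 4,765/12,600 = 37.8%.
LTV = 18,500/30,000 = 61.7%.
Reserves = 1,910/405 = 4.7 months.
Program A: score 628 ≥ 600; DTI 37.8% ≤ 45%; LTV 61.7% ≤ 90%; employment 21 ≥ 12 mo; reserves 4.7 ≥ 2 mo → qualifies.
Program B: score 628 ≥ 580; DTI 37.8% ≤ 40%; LTV 61.7% ≤ 100% → qualifies.
Program C: score 628 < 660; DTI 37.8% ≤ 50%; employment 21 ≥ 18 mo → does not qualify.
Qualifying: Program A, Program B. Lowest rate is 5.19% → Program B.

Program B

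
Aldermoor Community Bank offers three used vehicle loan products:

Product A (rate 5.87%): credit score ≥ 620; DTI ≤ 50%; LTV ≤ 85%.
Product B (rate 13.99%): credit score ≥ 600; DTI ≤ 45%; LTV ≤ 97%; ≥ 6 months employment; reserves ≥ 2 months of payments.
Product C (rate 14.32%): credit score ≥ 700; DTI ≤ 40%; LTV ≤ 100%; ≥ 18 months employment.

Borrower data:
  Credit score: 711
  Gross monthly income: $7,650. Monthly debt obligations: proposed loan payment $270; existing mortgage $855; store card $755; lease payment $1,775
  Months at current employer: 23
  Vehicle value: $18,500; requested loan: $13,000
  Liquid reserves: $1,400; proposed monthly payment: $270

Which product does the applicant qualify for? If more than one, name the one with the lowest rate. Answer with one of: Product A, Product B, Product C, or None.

Product A

Total debts = (270 + 855 + 755 + 1,775) = 3,655; DTI = 3,655/7,650 = 47.8%.
LTV = 13,000/18,500 = 70.3%.
Reserves = 1,400/270 = 5.2 months.
Product A: score 711 ≥ 620; DTI 47.8% ≤ 50%; LTV 70.3% ≤ 85% → qualifies.
Product B: score 711 ≥ 600; DTI 47.8% > 45%; LTV 70.3% ≤ 97%; employment 23 ≥ 6 mo; reserves 5.2 ≥ 2 mo → does not qualify.
Product C: score 711 ≥ 700; DTI 47.8% > 40%; LTV 70.3% ≤ 100%; employment 23 ≥ 18 mo → does not qualify.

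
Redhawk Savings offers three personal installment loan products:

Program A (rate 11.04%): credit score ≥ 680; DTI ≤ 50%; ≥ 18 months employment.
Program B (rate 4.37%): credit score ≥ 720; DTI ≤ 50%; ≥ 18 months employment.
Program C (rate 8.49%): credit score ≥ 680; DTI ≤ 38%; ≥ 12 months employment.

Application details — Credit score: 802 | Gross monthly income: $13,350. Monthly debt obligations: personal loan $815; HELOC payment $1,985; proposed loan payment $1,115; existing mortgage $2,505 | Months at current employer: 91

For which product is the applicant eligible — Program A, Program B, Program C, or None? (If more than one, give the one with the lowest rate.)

Program B

Total debts = (815 + 1,985 + 1,115 + 2,505) = 6,420; DTI = 6,420/13,350 = 48.1%.
Program A: score 802 ≥ 680; DTI 48.1% ≤ 50%; employment 91 ≥ 18 mo → qualifies.
Program B: score 802 ≥ 720; DTI 48.1% ≤ 50%; employment 91 ≥ 18 mo → qualifies.
Program C: score 802 ≥ 680; DTI 48.1% > 38%; employment 91 ≥ 12 mo → does not qualify.
Qualifying: Program A, Program B. Lowest rate is 4.37% → Program B.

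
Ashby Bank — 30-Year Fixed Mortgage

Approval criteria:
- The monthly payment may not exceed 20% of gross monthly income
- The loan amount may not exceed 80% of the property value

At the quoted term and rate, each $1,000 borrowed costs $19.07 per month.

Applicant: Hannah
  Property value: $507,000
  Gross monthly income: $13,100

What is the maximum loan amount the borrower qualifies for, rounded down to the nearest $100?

$137,300

Payment cap: 20% × $13,100 = $2,620/month.
At $19.07 per $1,000, that supports 2,620/19.07 × 1,000 ≈ $137,388 → $137,300.
LTV cap: 80% × $507,000 = $405,600 → $405,600.
Binding constraint: payment-to-income.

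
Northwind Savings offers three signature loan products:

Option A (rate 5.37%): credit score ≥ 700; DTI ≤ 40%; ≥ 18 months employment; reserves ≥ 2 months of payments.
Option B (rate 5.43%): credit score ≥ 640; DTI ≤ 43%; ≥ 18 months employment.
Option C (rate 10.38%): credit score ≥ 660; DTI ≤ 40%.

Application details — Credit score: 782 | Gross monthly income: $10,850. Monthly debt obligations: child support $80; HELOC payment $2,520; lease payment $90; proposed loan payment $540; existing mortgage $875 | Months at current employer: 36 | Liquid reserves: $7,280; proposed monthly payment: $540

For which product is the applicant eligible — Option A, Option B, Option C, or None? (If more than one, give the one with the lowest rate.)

Option A

Total debts = (80 + 2,520 + 90 + 540 + 875) = 4,105; DTI = 4,105/10,850 = 37.8%.
Reserves = 7,280/540 = 13.5 months.
Option A: score 782 ≥ 700; DTI 37.8% ≤ 40%; employment 36 ≥ 18 mo; reserves 13.5 ≥ 2 mo → qualifies.
Option B: score 782 ≥ 640; DTI 37.8% ≤ 43%; employment 36 ≥ 18 mo → qualifies.
Option C: score 782 ≥ 660; DTI 37.8% ≤ 40% → qualifies.
Qualifying: Option A, Option B, Option C. Lowest rate is 5.37% → Option A.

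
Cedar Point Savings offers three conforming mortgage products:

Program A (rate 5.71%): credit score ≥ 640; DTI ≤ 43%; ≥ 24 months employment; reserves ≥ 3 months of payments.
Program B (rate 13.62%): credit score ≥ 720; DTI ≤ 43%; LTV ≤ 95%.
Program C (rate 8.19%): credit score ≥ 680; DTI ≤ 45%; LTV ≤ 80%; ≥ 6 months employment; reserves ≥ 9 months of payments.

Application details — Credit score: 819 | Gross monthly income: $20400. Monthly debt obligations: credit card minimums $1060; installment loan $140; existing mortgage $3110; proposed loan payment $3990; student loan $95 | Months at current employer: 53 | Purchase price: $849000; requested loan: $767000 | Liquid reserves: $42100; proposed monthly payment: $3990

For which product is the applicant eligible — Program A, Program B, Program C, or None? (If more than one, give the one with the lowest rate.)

Total debts = (1,060 + 140 + 3,110 + 3,990 + 95) = 8,395; DTI = 8,395/20,400 = 41.2%.
LTV = 767,000/849,000 = 90.3%.
Reserves = 42,100/3,990 = 10.6 months.
Program A: score 819 ≥ 640; DTI 41.2% ≤ 43%; employment 53 ≥ 24 mo; reserves 10.6 ≥ 3 mo → qualifies.
Program B: score 819 ≥ 720; DTI 41.2% ≤ 43%; LTV 90.3% ≤ 95% → qualifies.
Program C: score 819 ≥ 680; DTI 41.2% ≤ 45%; LTV 90.3% > 80%; employment 53 ≥ 6 mo; reserves 10.6 ≥ 9 mo → does not qualify.
Qualifying: Program A, Program B. Lowest rate is 5.71% → Program A.

Program A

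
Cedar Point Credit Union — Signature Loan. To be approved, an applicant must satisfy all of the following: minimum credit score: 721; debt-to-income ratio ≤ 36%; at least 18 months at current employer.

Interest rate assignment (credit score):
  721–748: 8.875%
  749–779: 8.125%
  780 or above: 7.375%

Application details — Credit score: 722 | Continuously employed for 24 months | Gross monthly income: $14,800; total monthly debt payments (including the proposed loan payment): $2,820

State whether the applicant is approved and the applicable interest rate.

Credit score 722 ≥ 721 (meets minimum)
Employment 24 ≥ 18 months
DTI = 2,820/14,800 = 19.1% ≤ 36%
All requirements met. Score 722 falls in the 721–748 tier → 8.875%.

Approved at 8.875%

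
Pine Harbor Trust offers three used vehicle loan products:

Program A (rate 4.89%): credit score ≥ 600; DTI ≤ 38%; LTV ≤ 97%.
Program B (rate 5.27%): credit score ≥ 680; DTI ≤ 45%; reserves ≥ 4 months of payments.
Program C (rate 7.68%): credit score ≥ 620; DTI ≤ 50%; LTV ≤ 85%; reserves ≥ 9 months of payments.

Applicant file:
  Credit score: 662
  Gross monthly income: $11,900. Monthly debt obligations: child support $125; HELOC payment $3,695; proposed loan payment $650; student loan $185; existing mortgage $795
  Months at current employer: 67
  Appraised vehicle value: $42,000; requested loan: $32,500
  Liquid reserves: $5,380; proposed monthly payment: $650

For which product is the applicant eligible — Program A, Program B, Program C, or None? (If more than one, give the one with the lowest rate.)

Total debts = (125 + 3,695 + 650 + 185 + 795) = 5,450; DTI = 5,450/11,900 = 45.8%.
LTV = 32,500/42,000 = 77.4%.
Reserves = 5,380/650 = 8.3 months.
Program A: score 662 ≥ 600; DTI 45.8% > 38%; LTV 77.4% ≤ 97% → does not qualify.
Program B: score 662 < 680; DTI 45.8% > 45%; reserves 8.3 ≥ 4 mo → does not qualify.
Program C: score 662 ≥ 620; DTI 45.8% ≤ 50%; LTV 77.4% ≤ 85%; reserves 8.3 < 9 mo → does not qualify.

None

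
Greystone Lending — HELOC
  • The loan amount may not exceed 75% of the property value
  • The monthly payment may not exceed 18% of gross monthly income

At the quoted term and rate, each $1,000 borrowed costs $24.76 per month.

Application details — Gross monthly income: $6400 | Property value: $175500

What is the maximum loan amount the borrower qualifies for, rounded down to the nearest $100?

Payment cap: 18% × $6,400 = $1,152/month.
At $24.76 per $1,000, that supports 1,152/24.76 × 1,000 ≈ $46,526 → $46,500.
LTV cap: 75% × $175,500 = $131,625 → $131,600.
Binding constraint: payment-to-income.

$46,500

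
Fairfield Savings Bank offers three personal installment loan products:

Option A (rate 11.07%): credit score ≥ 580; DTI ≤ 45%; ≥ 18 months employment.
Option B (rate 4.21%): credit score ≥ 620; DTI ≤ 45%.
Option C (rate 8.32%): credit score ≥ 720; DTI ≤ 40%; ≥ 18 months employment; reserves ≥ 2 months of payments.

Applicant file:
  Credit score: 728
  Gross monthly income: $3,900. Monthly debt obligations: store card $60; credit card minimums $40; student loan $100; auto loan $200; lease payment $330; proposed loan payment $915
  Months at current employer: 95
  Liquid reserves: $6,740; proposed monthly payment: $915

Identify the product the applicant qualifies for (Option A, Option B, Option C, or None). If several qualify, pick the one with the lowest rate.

Option B

Total debts = (60 + 40 + 100 + 200 + 330 + 915) = 1,645; DTI = 1,645/3,900 = 42.2%.
Reserves = 6,740/915 = 7.4 months.
Option A: score 728 ≥ 580; DTI 42.2% ≤ 45%; employment 95 ≥ 18 mo → qualifies.
Option B: score 728 ≥ 620; DTI 42.2% ≤ 45% → qualifies.
Option C: score 728 ≥ 720; DTI 42.2% > 40%; employment 95 ≥ 18 mo; reserves 7.4 ≥ 2 mo → does not qualify.
Qualifying: Option A, Option B. Lowest rate is 4.21% → Option B.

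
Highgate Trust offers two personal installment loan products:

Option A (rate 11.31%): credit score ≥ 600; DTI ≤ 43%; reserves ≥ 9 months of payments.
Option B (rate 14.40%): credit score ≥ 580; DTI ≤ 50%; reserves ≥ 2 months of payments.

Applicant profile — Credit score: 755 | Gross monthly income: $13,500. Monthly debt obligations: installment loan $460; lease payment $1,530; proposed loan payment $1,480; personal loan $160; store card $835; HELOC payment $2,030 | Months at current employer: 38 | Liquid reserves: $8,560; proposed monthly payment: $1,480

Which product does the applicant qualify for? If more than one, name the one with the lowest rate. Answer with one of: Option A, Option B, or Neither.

Total debts = (460 + 1,530 + 1,480 + 160 + 835 + 2,030) = 6,495; DTI = 6,495/13,500 = 48.1%.
Reserves = 8,560/1,480 = 5.8 months.
Option A: score 755 ≥ 600; DTI 48.1% > 43%; reserves 5.8 < 9 mo → does not qualify.
Option B: score 755 ≥ 580; DTI 48.1% ≤ 50%; reserves 5.8 ≥ 2 mo → qualifies.

Option B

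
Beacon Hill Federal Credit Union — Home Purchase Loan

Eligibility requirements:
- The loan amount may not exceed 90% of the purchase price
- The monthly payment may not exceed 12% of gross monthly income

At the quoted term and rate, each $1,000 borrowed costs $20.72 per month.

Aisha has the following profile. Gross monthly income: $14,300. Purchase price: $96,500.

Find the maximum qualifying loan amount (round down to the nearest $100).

Payment cap: 12% × $14,300 = $1,716/month.
At $20.72 per $1,000, that supports 1,716/20.72 × 1,000 ≈ $82,818 → $82,800.
LTV cap: 90% × $96,500 = $86,850 → $86,800.
Binding constraint: payment-to-income.

$82,800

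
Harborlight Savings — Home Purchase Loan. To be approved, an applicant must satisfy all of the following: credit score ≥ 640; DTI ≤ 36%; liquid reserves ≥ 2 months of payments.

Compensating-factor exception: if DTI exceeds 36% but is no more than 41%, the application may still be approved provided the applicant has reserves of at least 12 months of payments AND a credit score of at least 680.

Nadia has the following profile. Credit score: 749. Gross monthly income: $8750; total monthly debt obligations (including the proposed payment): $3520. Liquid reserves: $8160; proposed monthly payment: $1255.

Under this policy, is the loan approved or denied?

Denied

Credit score 749 ≥ 640 (meets base)
DTI: 3,520 ÷ 8,750 = 40.2%, over the 36% base limit.
Reserves = 8,160/1,255 = 6.5 months ≥ 2
DTI 40.2% is within the 36%–41% exception band; checking compensating factors.
Reserves 6.5 < 12 months; credit score 749 ≥ 680.
Override conditions not both satisfied; exception does not apply.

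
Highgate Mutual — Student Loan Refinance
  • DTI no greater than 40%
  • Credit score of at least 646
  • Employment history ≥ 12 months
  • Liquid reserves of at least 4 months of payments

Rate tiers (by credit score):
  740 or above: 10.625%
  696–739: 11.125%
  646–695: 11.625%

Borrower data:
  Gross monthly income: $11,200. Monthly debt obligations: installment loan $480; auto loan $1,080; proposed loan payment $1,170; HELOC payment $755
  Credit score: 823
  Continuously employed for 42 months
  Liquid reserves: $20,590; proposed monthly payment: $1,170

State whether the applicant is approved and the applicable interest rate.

Credit score 823 ≥ 646 (meets minimum)
Employment 42 ≥ 12 months
Total monthly debts = (480 + 1,080 + 1,170 + 755) = 3,485. DTI: 3,485 ÷ 11,200 = 31.1%, within the 40% cap
Liquid reserves cover 20,590/1,170 = 17.6 months — ≥ 4 required
All requirements met. Score 823 falls in the 740 or above tier → 10.625%.

Approved at 10.625%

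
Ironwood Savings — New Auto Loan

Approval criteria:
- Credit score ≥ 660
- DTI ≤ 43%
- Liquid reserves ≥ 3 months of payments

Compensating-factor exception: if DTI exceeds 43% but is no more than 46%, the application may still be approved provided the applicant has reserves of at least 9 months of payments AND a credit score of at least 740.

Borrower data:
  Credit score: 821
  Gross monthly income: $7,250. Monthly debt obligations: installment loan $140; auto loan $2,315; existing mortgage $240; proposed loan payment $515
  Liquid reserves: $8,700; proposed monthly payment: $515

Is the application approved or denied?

Approved

Credit score 821 ≥ 660 (meets base)
Total debts = (140 + 2,315 + 240 + 515) = 3,210. DTI: 3,210 ÷ 7,250 = 44.3%, over the 43% base limit.
Reserves = 8,700/515 = 16.9 months ≥ 3
44.3% falls in the override range (43%–46%), so the compensating-factor test applies.
Override check — reserves: 16.9 mo (ok); score: 821 (ok).
Both compensating conditions met → exception applies.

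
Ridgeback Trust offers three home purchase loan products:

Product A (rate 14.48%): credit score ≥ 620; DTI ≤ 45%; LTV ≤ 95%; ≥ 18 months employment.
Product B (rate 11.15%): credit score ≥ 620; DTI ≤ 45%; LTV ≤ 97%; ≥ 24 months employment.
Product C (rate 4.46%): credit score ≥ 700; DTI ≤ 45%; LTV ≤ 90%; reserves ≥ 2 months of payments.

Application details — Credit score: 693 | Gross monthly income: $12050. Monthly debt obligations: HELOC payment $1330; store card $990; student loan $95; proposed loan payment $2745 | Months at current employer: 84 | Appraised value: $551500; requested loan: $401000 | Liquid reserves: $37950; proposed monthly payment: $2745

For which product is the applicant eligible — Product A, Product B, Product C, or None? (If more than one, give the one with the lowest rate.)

Total debts = (1,330 + 990 + 95 + 2,745) = 5,160; DTI = 5,160/12,050 = 42.8%.
LTV = 401,000/551,500 = 72.7%.
Reserves = 37,950/2,745 = 13.8 months.
Product A: score 693 ≥ 620; DTI 42.8% ≤ 45%; LTV 72.7% ≤ 95%; employment 84 ≥ 18 mo → qualifies.
Product B: score 693 ≥ 620; DTI 42.8% ≤ 45%; LTV 72.7% ≤ 97%; employment 84 ≥ 24 mo → qualifies.
Product C: score 693 < 700; DTI 42.8% ≤ 45%; LTV 72.7% ≤ 90%; reserves 13.8 ≥ 2 mo → does not qualify.
Qualifying: Product A, Product B. Lowest rate is 11.15% → Product B.

Product B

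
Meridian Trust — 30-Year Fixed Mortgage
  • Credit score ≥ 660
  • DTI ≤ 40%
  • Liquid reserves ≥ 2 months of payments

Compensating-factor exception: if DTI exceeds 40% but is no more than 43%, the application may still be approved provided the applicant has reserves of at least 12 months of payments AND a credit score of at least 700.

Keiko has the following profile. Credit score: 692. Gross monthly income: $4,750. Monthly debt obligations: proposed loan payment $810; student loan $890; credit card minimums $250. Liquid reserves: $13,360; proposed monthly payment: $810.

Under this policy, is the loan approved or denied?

Credit score 692 ≥ 660 (meets base)
Total debts = (810 + 890 + 250) = 1,950. DTI: 1,950 ÷ 4,750 = 41.1%, over the 40% base limit.
Reserves: 13,360 ÷ 810 = 16.5 months (meets 2-month minimum)
DTI 41.1% is within the 40%–43% exception band; checking compensating factors.
Override check — reserves: 16.5 mo (ok); score: 692 (below 700).
Compensating-factor requirement not fully met.

Denied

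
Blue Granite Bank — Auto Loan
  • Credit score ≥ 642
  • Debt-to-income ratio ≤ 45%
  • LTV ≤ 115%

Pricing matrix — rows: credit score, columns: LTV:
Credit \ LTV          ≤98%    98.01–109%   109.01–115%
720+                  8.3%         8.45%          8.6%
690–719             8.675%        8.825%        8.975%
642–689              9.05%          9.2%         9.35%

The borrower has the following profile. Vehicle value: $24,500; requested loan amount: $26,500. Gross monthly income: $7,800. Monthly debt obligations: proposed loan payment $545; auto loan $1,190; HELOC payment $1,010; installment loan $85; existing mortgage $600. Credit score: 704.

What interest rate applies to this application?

Credit score 704 ≥ 642; Total monthly debts = (545 + 1,190 + 1,010 + 85 + 600) = 3,430. DTI: 3,430 ÷ 7,800 = 44%, within the 45% cap
Loan-to-value = 26,500/24,500 = 108.2% — pass (115% max)
Row: 704 falls in 690–719. Column: 108.2% falls in 98.01–109%. Rate = 8.825%.

8.825%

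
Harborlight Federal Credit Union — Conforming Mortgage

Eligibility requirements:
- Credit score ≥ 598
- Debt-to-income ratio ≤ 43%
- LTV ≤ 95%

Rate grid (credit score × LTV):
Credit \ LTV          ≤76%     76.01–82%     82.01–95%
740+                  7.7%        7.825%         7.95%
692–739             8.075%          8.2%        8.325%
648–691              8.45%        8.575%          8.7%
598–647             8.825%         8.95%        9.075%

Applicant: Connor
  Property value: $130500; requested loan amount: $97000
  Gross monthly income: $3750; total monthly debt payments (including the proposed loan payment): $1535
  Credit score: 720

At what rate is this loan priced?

Credit score 720 ≥ 598; Debt-to-income = 1,535/3,750 = 40.9% — meets 43% limit
LTV: 97,000 ÷ 130,500 = 74.3%, within 95% cap
Score 720 is in the 692–739 band; LTV 74.3% is in the ≤76% band → 8.075%.

8.075%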